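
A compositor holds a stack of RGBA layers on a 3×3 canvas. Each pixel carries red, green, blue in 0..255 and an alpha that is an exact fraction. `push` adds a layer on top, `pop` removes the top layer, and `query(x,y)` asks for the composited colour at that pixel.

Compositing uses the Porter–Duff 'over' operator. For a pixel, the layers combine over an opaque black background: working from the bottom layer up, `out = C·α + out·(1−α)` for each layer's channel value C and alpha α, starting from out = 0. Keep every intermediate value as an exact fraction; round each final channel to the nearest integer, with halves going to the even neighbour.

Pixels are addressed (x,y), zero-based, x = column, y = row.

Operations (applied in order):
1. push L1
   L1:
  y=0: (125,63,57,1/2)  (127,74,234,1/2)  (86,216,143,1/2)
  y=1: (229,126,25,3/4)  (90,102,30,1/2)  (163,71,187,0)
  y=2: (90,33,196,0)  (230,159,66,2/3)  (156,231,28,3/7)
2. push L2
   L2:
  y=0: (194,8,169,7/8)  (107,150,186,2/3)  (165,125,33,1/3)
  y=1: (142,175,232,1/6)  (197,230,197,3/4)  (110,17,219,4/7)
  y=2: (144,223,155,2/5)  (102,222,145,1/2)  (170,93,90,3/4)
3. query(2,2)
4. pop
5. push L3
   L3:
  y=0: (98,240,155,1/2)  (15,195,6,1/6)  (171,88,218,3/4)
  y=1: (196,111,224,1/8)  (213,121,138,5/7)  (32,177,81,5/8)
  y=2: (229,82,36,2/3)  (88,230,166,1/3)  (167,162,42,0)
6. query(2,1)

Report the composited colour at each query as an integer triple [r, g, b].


query (2,2) [L1,L2] — begin 0,0,0
L1 α=3/7: [468/7, 99, 12]
L2 α=3/4: [2019/14, 189/2, 141/2]
→ [144, 94, 70]

at x=2,y=1 over L1,L3:
L1 α=0: [0, 0, 0]
L3 α=5/8: [20, 885/8, 405/8]
= [20, 111, 51]


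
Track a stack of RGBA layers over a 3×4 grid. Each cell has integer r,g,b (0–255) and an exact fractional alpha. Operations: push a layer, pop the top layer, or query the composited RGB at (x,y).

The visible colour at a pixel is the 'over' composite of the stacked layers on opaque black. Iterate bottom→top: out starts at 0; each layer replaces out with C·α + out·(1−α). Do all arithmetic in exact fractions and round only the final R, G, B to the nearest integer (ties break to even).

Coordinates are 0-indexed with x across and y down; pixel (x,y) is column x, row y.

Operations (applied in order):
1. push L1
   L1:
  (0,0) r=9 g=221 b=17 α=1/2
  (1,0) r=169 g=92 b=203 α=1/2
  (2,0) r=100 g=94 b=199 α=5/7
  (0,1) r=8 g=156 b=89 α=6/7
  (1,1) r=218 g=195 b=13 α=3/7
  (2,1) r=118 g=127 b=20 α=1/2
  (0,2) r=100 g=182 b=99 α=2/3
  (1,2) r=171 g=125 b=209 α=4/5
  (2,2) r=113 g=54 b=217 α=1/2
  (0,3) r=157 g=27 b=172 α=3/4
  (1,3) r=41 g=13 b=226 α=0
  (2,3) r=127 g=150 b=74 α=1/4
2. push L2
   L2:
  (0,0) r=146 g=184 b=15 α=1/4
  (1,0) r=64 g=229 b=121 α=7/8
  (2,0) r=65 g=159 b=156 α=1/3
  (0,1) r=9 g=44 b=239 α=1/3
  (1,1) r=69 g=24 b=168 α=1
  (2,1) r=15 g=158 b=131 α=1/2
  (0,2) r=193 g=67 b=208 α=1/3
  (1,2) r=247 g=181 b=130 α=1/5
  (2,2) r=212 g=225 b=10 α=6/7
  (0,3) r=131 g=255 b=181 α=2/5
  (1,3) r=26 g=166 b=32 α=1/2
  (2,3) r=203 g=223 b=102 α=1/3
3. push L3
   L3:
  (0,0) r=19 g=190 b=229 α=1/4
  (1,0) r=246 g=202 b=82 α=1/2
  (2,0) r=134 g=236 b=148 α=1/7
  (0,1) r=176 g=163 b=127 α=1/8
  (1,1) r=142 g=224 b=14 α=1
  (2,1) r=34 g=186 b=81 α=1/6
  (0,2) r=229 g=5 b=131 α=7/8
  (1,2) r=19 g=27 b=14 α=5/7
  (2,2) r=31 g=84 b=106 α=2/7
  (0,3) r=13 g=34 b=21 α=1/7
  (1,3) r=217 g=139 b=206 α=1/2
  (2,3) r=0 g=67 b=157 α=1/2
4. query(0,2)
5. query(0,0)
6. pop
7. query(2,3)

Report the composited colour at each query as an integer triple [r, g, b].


at x=0,y=2 over L1,L2,L3:
+L1 (α=2/3) → [200/3, 364/3, 66]
+L2 (α=1/3) → [979/9, 929/9, 340/3]
+L3 (α=7/8) → [7703/36, 311/18, 3091/24]
rounded: [214, 17, 129]

at x=0,y=0 over L1,L2,L3:
L1 α=1/2: [9/2, 221/2, 17/2]
L2 α=1/4: [319/8, 1031/8, 81/8]
L3 α=1/4: [1109/32, 4613/32, 2075/32]
rounded: [35, 144, 65]

query (2,3) [L1,L2] — begin 0,0,0
after L1 α=1/4: [127/4, 75/2, 37/2]
after L2 α=1/3: [533/6, 298/3, 139/3]
rounded: [89, 99, 46]


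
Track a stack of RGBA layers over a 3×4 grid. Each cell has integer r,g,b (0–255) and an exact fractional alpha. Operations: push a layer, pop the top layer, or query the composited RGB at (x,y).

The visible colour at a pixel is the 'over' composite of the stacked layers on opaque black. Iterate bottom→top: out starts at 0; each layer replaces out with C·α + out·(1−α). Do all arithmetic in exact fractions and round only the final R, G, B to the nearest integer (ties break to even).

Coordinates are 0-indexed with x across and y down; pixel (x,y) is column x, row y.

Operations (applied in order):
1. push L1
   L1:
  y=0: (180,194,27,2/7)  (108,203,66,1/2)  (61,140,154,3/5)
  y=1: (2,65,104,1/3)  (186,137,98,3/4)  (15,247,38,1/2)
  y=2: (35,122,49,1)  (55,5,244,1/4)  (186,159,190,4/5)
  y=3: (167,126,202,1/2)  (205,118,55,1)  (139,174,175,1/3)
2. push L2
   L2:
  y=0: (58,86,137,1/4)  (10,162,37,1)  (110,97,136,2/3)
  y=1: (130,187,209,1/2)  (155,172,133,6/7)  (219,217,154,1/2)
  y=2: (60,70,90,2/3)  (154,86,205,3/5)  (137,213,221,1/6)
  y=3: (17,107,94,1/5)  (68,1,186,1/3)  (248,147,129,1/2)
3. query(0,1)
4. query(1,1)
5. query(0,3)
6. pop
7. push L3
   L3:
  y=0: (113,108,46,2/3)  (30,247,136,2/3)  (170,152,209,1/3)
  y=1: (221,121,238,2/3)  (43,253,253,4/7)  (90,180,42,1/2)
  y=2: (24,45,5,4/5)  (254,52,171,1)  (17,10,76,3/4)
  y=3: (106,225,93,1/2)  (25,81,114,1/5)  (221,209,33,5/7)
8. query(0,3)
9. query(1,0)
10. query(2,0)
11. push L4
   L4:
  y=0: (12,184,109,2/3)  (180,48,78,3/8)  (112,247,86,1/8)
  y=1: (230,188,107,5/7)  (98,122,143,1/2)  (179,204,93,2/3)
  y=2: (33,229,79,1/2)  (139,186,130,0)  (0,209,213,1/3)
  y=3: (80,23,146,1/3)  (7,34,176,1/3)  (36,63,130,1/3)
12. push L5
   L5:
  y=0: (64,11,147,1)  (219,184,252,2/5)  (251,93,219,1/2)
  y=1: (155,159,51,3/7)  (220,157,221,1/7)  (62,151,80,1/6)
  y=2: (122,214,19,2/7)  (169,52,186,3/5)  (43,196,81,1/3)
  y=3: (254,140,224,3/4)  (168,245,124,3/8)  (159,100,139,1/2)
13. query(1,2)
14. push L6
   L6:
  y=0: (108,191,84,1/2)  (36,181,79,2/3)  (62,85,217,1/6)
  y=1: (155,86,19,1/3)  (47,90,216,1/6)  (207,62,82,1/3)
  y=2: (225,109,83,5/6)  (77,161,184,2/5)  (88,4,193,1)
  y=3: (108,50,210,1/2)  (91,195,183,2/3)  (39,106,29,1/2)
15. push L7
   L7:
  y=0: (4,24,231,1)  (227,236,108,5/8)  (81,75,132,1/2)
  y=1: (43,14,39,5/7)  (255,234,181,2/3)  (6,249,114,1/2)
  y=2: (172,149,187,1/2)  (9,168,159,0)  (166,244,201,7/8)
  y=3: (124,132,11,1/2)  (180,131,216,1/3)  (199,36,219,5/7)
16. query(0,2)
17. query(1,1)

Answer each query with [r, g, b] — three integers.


at x=0,y=1 over L1,L2:
L1 α=1/3: [2/3, 65/3, 104/3]
L2 α=1/2: [196/3, 313/3, 731/6]
= [65, 104, 122]

at x=1,y=1 over L1,L2:
after L1 α=3/4: [279/2, 411/4, 147/2]
after L2 α=6/7: [2139/14, 4539/28, 249/2]
rounded: [153, 162, 124]

at x=0,y=3 over L1,L2:
+L1 (α=1/2) → [167/2, 63, 101]
+L2 (α=1/5) → [351/5, 359/5, 498/5]
rounded: [70, 72, 100]

at x=0,y=3 over L1,L3:
after L1 α=1/2: [167/2, 63, 101]
after L3 α=1/2: [379/4, 144, 97]
= [95, 144, 97]

query (1,0) [L1,L3] — begin 0,0,0
after L1 α=1/2: [54, 203/2, 33]
after L3 α=2/3: [38, 397/2, 305/3]
= [38, 198, 102]

(2,0) stack=L1,L3; from [0,0,0]:
after L1 α=3/5: [183/5, 84, 462/5]
after L3 α=1/3: [1216/15, 320/3, 1969/15]
rounded: [81, 107, 131]

(1,2) stack=L1,L3,L4,L5; from [0,0,0]:
after L1 α=1/4: [55/4, 5/4, 61]
after L3 α=1: [254, 52, 171]
after L4 α=0: [254, 52, 171]
after L5 α=3/5: [203, 52, 180]
= [203, 52, 180]

at x=0,y=2 over L1,L3,L4,L5,L6,L7:
after L1 α=1: [35, 122, 49]
after L3 α=4/5: [131/5, 302/5, 69/5]
after L4 α=1/2: [148/5, 1447/10, 232/5]
after L5 α=2/7: [56, 329/2, 270/7]
after L6 α=5/6: [1181/6, 473/4, 3175/42]
after L7 α=1/2: [2213/12, 1069/8, 11029/84]
rounded: [184, 134, 131]

(1,1) stack=L1,L3,L4,L5,L6,L7; from [0,0,0]:
L1 α=3/4: [279/2, 411/4, 147/2]
L3 α=4/7: [1181/14, 5281/28, 2465/14]
L4 α=1/2: [2553/28, 8697/56, 4467/28]
L5 α=1/7: [10739/98, 30487/196, 16495/98]
L6 α=1/6: [58301/588, 170075/1176, 103643/588]
L7 α=2/3: [358181/1764, 720443/3528, 316499/1764]
= [203, 204, 179]


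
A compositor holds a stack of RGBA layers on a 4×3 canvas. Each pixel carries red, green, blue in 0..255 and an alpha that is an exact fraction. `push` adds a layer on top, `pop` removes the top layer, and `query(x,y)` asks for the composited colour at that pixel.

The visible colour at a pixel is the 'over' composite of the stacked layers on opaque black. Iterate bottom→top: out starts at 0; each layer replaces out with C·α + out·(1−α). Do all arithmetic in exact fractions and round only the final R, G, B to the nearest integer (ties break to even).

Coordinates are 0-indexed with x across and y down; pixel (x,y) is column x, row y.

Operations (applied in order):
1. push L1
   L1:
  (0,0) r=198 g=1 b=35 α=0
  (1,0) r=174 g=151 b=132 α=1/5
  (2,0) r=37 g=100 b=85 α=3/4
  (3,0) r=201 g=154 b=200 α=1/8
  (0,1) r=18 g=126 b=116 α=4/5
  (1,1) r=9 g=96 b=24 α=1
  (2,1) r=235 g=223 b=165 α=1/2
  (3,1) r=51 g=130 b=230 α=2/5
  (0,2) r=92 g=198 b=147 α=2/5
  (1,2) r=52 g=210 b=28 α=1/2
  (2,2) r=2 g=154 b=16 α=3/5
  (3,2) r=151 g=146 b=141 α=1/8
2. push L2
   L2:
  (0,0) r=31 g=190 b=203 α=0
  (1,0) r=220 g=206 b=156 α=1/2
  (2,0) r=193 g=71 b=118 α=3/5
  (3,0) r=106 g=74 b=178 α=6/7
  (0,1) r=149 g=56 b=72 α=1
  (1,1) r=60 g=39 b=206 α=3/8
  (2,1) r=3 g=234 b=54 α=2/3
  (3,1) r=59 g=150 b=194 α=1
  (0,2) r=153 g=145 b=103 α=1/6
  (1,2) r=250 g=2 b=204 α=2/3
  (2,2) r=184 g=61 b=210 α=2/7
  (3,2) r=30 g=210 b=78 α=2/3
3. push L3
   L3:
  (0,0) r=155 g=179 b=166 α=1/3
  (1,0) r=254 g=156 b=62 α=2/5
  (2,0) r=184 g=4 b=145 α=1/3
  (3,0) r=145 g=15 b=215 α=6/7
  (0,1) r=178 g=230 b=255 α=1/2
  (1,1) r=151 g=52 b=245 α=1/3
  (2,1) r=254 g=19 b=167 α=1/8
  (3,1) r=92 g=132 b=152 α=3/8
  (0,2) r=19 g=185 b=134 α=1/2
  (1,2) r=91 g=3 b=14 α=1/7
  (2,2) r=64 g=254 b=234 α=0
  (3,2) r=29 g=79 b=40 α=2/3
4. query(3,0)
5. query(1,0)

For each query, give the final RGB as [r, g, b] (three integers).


(3,0) stack=L1,L2,L3; from [0,0,0]:
L1 α=1/8: [201/8, 77/4, 25]
L2 α=6/7: [5289/56, 1853/28, 1093/7]
L3 α=6/7: [54009/392, 4373/196, 10123/49]
= [138, 22, 207]

(1,0) stack=L1,L2,L3; from [0,0,0]:
+L1 (α=1/5) → [174/5, 151/5, 132/5]
+L2 (α=1/2) → [637/5, 1181/10, 456/5]
+L3 (α=2/5) → [4451/25, 6663/50, 1988/25]
→ [178, 133, 80]


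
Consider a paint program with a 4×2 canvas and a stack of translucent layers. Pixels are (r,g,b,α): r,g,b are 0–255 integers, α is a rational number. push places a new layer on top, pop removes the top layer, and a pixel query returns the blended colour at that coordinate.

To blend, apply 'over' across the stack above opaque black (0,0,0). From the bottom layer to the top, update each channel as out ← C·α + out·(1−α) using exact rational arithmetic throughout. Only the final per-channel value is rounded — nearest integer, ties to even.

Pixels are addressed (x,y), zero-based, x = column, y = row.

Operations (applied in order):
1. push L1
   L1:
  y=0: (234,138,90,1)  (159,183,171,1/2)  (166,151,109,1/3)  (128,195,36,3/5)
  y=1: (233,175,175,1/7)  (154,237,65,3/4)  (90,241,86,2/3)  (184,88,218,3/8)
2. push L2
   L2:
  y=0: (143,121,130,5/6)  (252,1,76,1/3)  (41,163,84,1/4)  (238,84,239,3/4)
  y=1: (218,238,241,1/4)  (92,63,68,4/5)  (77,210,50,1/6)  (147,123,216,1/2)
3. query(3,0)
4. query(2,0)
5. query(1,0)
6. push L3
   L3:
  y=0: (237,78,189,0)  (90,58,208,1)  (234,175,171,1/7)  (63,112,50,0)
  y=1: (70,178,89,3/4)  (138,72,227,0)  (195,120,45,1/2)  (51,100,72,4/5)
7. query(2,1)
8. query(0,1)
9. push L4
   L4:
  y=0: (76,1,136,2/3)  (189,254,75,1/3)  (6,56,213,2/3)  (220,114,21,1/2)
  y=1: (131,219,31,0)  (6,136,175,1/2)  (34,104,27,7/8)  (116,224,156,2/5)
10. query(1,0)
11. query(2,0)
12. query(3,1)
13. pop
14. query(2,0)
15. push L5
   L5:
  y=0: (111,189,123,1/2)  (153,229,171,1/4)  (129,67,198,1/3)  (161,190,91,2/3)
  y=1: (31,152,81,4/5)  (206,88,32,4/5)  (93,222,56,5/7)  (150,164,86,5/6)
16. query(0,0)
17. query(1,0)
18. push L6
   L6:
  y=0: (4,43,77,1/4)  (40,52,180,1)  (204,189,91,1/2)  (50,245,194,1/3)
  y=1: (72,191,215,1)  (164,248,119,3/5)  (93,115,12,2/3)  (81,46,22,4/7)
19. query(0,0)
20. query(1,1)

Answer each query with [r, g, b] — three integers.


query (3,0) [L1,L2] — begin 0,0,0
after L1 α=3/5: [384/5, 117, 108/5]
after L2 α=3/4: [1977/10, 369/4, 3693/20]
= [198, 92, 185]

at x=2,y=0 over L1,L2:
+L1 (α=1/3) → [166/3, 151/3, 109/3]
+L2 (α=1/4) → [207/4, 157/2, 193/4]
→ [52, 78, 48]

(1,0) stack=L1,L2; from [0,0,0]:
L1 α=1/2: [159/2, 183/2, 171/2]
L2 α=1/3: [137, 184/3, 247/3]
rounded: [137, 61, 82]

query (2,1) [L1,L2,L3] — begin 0,0,0
+L1 (α=2/3) → [60, 482/3, 172/3]
+L2 (α=1/6) → [377/6, 1520/9, 505/9]
+L3 (α=1/2) → [1547/12, 1300/9, 455/9]
rounded: [129, 144, 51]

(0,1) stack=L1,L2,L3; from [0,0,0]:
after L1 α=1/7: [233/7, 25, 25]
after L2 α=1/4: [2225/28, 313/4, 79]
after L3 α=3/4: [8105/112, 2449/16, 173/2]
→ [72, 153, 86]

(1,0) stack=L1,L2,L3,L4; from [0,0,0]:
after L1 α=1/2: [159/2, 183/2, 171/2]
after L2 α=1/3: [137, 184/3, 247/3]
after L3 α=1: [90, 58, 208]
after L4 α=1/3: [123, 370/3, 491/3]
= [123, 123, 164]

(2,0) stack=L1,L2,L3,L4; from [0,0,0]:
+L1 (α=1/3) → [166/3, 151/3, 109/3]
+L2 (α=1/4) → [207/4, 157/2, 193/4]
+L3 (α=1/7) → [1089/14, 646/7, 921/14]
+L4 (α=2/3) → [419/14, 1430/21, 2295/14]
→ [30, 68, 164]

query (3,1) [L1,L2,L3,L4] — begin 0,0,0
+L1 (α=3/8) → [69, 33, 327/4]
+L2 (α=1/2) → [108, 78, 1191/8]
+L3 (α=4/5) → [312/5, 478/5, 699/8]
+L4 (α=2/5) → [2096/25, 3674/25, 4593/40]
= [84, 147, 115]

(2,0) stack=L1,L2,L3; from [0,0,0]:
L1 α=1/3: [166/3, 151/3, 109/3]
L2 α=1/4: [207/4, 157/2, 193/4]
L3 α=1/7: [1089/14, 646/7, 921/14]
= [78, 92, 66]

at x=0,y=0 over L1,L2,L3,L5:
after L1 α=1: [234, 138, 90]
after L2 α=5/6: [949/6, 743/6, 370/3]
after L3 α=0: [949/6, 743/6, 370/3]
after L5 α=1/2: [1615/12, 1877/12, 739/6]
= [135, 156, 123]

at x=1,y=0 over L1,L2,L3,L5:
+L1 (α=1/2) → [159/2, 183/2, 171/2]
+L2 (α=1/3) → [137, 184/3, 247/3]
+L3 (α=1) → [90, 58, 208]
+L5 (α=1/4) → [423/4, 403/4, 795/4]
→ [106, 101, 199]

query (0,0) [L1,L2,L3,L5,L6] — begin 0,0,0
+L1 (α=1) → [234, 138, 90]
+L2 (α=5/6) → [949/6, 743/6, 370/3]
+L3 (α=0) → [949/6, 743/6, 370/3]
+L5 (α=1/2) → [1615/12, 1877/12, 739/6]
+L6 (α=1/4) → [1631/16, 2049/16, 893/8]
rounded: [102, 128, 112]

(1,1) stack=L1,L2,L3,L5,L6; from [0,0,0]:
L1 α=3/4: [231/2, 711/4, 195/4]
L2 α=4/5: [967/10, 1719/20, 1283/20]
L3 α=0: [967/10, 1719/20, 1283/20]
L5 α=4/5: [9207/50, 8759/100, 3843/100]
L6 α=3/5: [21507/125, 45959/250, 21693/250]
→ [172, 184, 87]


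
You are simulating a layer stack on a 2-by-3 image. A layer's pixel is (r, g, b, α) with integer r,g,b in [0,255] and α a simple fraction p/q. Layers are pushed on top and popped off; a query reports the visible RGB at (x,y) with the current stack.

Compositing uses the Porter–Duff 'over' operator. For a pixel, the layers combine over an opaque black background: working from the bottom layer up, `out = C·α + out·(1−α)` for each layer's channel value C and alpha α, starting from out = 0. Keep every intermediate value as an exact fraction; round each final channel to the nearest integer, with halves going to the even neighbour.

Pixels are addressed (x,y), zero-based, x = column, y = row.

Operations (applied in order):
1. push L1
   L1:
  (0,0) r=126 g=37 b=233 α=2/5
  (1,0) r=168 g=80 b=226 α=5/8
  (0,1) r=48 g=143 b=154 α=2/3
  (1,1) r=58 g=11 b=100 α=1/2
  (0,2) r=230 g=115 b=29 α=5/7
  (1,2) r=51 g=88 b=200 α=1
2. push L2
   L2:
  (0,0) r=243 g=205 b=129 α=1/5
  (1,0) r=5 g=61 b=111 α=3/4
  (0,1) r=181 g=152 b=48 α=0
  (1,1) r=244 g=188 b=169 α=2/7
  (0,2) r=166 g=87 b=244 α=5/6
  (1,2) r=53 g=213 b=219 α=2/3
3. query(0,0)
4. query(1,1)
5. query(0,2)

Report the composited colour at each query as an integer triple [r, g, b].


at x=0,y=0 over L1,L2:
L1 α=2/5: [252/5, 74/5, 466/5]
L2 α=1/5: [2223/25, 1321/25, 2509/25]
= [89, 53, 100]

query (1,1) [L1,L2] — begin 0,0,0
after L1 α=1/2: [29, 11/2, 50]
after L2 α=2/7: [633/7, 807/14, 84]
= [90, 58, 84]

at x=0,y=2 over L1,L2:
after L1 α=5/7: [1150/7, 575/7, 145/7]
after L2 α=5/6: [1160/7, 1810/21, 2895/14]
rounded: [166, 86, 207]


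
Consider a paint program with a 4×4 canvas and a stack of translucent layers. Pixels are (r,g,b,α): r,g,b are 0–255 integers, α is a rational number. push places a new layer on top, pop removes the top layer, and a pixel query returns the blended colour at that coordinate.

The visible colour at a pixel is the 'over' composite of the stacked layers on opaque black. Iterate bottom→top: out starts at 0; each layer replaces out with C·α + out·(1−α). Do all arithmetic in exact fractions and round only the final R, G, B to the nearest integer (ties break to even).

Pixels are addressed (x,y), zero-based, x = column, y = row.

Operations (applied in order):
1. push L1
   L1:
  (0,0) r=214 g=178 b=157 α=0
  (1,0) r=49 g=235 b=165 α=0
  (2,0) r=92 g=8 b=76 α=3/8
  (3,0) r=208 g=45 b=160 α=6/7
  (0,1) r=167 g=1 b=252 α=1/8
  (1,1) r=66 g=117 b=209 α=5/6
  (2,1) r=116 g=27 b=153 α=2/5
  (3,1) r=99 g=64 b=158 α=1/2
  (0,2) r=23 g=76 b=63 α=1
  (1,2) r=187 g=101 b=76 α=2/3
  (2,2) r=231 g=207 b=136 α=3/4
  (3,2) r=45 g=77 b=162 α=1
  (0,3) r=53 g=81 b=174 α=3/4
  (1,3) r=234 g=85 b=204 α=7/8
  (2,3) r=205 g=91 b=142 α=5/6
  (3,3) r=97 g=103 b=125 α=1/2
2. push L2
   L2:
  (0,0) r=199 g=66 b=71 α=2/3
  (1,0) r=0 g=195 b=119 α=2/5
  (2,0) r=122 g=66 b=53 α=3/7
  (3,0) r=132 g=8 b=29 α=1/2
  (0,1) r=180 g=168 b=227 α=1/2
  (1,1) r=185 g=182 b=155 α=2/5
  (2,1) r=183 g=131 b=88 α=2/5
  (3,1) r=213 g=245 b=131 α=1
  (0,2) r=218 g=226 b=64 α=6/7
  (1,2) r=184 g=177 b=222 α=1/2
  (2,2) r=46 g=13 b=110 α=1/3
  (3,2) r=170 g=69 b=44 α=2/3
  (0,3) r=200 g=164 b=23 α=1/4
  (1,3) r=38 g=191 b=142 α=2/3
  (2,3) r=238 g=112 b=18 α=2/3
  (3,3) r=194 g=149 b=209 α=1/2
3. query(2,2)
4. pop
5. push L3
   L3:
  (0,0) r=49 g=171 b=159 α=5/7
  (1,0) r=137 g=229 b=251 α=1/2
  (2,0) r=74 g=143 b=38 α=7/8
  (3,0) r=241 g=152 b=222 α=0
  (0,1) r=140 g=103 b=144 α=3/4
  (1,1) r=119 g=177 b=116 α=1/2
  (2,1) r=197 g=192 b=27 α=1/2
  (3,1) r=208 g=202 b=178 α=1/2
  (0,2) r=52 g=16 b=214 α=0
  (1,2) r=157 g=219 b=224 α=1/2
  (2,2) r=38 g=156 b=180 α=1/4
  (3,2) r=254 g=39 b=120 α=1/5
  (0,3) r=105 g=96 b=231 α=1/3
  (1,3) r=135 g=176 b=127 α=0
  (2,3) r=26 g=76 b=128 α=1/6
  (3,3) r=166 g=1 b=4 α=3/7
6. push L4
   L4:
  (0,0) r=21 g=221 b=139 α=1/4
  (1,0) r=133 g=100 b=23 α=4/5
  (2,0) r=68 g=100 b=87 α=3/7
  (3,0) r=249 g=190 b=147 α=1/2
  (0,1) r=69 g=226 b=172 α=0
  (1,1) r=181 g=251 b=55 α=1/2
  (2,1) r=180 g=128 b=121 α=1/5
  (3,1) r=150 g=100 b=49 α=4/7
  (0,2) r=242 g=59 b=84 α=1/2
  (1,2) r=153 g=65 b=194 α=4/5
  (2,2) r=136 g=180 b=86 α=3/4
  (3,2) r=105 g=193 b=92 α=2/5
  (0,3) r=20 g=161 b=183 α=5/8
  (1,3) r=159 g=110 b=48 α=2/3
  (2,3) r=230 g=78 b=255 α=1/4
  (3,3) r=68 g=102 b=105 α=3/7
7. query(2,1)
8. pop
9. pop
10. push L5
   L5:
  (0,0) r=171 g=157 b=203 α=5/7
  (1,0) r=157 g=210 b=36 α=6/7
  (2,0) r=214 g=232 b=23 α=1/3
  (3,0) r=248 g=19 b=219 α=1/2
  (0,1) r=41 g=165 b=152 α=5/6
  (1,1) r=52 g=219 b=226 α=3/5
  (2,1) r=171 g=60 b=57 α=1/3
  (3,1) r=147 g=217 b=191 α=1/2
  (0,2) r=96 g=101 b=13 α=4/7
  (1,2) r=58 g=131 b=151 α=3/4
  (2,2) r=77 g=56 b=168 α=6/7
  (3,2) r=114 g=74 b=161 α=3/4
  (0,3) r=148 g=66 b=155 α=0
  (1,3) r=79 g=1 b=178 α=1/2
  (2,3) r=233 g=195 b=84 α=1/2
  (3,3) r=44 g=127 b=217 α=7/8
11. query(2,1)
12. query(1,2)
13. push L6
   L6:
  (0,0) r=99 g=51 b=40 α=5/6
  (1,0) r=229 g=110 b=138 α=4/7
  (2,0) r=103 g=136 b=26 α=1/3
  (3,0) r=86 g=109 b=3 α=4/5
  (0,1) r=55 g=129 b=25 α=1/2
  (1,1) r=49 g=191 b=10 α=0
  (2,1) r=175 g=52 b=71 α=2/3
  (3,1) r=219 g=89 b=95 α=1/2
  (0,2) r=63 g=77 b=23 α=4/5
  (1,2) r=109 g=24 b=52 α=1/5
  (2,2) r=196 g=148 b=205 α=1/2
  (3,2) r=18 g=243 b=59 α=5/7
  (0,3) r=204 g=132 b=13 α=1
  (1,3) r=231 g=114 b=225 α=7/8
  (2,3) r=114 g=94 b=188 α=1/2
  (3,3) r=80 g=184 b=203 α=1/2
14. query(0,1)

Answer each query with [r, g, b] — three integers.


(2,2) stack=L1,L2; from [0,0,0]:
after L1 α=3/4: [693/4, 621/4, 102]
after L2 α=1/3: [785/6, 647/6, 314/3]
= [131, 108, 105]

(2,1) stack=L1,L3,L4; from [0,0,0]:
after L1 α=2/5: [232/5, 54/5, 306/5]
after L3 α=1/2: [1217/10, 507/5, 441/10]
after L4 α=1/5: [3334/25, 2668/25, 1487/25]
rounded: [133, 107, 59]

at x=2,y=1 over L1,L5:
L1 α=2/5: [232/5, 54/5, 306/5]
L5 α=1/3: [1319/15, 136/5, 299/5]
→ [88, 27, 60]

query (1,2) [L1,L5] — begin 0,0,0
L1 α=2/3: [374/3, 202/3, 152/3]
L5 α=3/4: [224/3, 1381/12, 1511/12]
= [75, 115, 126]

query (0,1) [L1,L5,L6] — begin 0,0,0
after L1 α=1/8: [167/8, 1/8, 63/2]
after L5 α=5/6: [1807/48, 6601/48, 1583/12]
after L6 α=1/2: [4447/96, 12793/96, 1883/24]
= [46, 133, 78]


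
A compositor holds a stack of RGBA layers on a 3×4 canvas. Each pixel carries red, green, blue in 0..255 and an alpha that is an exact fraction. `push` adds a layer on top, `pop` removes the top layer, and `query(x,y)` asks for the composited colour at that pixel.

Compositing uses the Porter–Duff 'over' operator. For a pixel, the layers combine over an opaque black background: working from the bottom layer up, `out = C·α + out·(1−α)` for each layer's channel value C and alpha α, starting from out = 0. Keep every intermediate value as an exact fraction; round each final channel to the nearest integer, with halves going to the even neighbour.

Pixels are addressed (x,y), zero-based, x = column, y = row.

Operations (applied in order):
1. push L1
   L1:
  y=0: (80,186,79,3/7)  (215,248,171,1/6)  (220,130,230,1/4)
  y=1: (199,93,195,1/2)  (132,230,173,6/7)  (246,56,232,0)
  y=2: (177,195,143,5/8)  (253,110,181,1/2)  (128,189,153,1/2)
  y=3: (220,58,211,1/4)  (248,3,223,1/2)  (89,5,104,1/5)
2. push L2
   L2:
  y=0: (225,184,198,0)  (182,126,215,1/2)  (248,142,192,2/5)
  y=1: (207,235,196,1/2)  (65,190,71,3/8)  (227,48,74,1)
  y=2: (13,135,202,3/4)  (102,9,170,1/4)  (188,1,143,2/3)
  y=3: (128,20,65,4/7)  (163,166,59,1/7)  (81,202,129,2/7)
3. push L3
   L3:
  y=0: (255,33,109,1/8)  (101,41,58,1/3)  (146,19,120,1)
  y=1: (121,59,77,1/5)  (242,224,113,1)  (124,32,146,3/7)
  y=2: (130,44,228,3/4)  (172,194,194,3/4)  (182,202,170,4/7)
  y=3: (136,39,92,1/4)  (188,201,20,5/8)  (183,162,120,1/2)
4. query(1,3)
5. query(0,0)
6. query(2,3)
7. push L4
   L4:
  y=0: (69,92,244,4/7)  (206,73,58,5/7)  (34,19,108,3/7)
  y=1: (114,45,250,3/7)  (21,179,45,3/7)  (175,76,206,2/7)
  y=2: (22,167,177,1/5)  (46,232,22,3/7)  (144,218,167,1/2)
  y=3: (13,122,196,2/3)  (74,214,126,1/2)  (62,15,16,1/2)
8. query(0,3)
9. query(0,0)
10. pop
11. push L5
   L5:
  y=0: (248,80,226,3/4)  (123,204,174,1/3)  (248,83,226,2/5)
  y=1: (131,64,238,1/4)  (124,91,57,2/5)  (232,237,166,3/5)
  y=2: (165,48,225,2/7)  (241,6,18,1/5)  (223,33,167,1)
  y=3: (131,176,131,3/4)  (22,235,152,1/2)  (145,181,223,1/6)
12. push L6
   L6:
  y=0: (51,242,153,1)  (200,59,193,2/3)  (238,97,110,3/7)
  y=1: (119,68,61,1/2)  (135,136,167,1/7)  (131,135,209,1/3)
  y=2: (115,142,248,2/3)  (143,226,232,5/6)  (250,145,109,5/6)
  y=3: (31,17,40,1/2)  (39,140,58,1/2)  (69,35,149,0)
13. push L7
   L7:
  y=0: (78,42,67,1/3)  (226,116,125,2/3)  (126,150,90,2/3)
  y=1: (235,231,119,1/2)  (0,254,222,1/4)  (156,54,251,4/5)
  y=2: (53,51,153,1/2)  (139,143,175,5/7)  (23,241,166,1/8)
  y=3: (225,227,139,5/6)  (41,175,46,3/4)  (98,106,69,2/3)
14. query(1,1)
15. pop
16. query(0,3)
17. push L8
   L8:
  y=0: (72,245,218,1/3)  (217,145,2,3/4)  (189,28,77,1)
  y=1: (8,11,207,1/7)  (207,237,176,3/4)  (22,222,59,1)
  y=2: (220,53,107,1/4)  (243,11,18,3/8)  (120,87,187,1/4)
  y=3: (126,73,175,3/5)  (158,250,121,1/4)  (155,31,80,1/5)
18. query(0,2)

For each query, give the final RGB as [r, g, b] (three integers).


query (1,3) [L1,L2,L3] — begin 0,0,0
L1 α=1/2: [124, 3/2, 223/2]
L2 α=1/7: [907/7, 25, 104]
L3 α=5/8: [9301/56, 135, 103/2]
= [166, 135, 52]

query (0,0) [L1,L2,L3] — begin 0,0,0
+L1 (α=3/7) → [240/7, 558/7, 237/7]
+L2 (α=0) → [240/7, 558/7, 237/7]
+L3 (α=1/8) → [495/8, 591/8, 173/4]
→ [62, 74, 43]

query (2,3) [L1,L2,L3] — begin 0,0,0
L1 α=1/5: [89/5, 1, 104/5]
L2 α=2/7: [251/7, 409/7, 362/7]
L3 α=1/2: [766/7, 1543/14, 601/7]
→ [109, 110, 86]

query (0,3) [L1,L2,L3,L4] — begin 0,0,0
after L1 α=1/4: [55, 29/2, 211/4]
after L2 α=4/7: [677/7, 247/14, 239/4]
after L3 α=1/4: [2983/28, 1287/56, 1085/16]
after L4 α=2/3: [1237/28, 14951/168, 7357/48]
= [44, 89, 153]

(0,0) stack=L1,L2,L3,L4; from [0,0,0]:
+L1 (α=3/7) → [240/7, 558/7, 237/7]
+L2 (α=0) → [240/7, 558/7, 237/7]
+L3 (α=1/8) → [495/8, 591/8, 173/4]
+L4 (α=4/7) → [3693/56, 4717/56, 4423/28]
→ [66, 84, 158]

(1,1) stack=L1,L2,L3,L5,L6,L7; from [0,0,0]:
L1 α=6/7: [792/7, 1380/7, 1038/7]
L2 α=3/8: [5325/56, 5445/28, 6681/56]
L3 α=1: [242, 224, 113]
L5 α=2/5: [974/5, 854/5, 453/5]
L6 α=1/7: [6519/35, 5804/35, 3553/35]
L7 α=1/4: [19557/140, 13151/70, 18429/140]
= [140, 188, 132]

at x=0,y=3 over L1,L2,L3,L5,L6:
after L1 α=1/4: [55, 29/2, 211/4]
after L2 α=4/7: [677/7, 247/14, 239/4]
after L3 α=1/4: [2983/28, 1287/56, 1085/16]
after L5 α=3/4: [13987/112, 30855/224, 7373/64]
after L6 α=1/2: [17459/224, 34663/448, 9933/128]
= [78, 77, 78]

at x=0,y=2 over L1,L2,L3,L5,L6,L8:
L1 α=5/8: [885/8, 975/8, 715/8]
L2 α=3/4: [1197/32, 4215/32, 5563/32]
L3 α=3/4: [13677/128, 8439/128, 27451/128]
L5 α=2/7: [110625/896, 54483/896, 194855/896]
L6 α=2/3: [316705/2688, 308947/2688, 639271/2688]
L8 α=1/4: [513825/3584, 356435/3584, 735143/3584]
= [143, 99, 205]


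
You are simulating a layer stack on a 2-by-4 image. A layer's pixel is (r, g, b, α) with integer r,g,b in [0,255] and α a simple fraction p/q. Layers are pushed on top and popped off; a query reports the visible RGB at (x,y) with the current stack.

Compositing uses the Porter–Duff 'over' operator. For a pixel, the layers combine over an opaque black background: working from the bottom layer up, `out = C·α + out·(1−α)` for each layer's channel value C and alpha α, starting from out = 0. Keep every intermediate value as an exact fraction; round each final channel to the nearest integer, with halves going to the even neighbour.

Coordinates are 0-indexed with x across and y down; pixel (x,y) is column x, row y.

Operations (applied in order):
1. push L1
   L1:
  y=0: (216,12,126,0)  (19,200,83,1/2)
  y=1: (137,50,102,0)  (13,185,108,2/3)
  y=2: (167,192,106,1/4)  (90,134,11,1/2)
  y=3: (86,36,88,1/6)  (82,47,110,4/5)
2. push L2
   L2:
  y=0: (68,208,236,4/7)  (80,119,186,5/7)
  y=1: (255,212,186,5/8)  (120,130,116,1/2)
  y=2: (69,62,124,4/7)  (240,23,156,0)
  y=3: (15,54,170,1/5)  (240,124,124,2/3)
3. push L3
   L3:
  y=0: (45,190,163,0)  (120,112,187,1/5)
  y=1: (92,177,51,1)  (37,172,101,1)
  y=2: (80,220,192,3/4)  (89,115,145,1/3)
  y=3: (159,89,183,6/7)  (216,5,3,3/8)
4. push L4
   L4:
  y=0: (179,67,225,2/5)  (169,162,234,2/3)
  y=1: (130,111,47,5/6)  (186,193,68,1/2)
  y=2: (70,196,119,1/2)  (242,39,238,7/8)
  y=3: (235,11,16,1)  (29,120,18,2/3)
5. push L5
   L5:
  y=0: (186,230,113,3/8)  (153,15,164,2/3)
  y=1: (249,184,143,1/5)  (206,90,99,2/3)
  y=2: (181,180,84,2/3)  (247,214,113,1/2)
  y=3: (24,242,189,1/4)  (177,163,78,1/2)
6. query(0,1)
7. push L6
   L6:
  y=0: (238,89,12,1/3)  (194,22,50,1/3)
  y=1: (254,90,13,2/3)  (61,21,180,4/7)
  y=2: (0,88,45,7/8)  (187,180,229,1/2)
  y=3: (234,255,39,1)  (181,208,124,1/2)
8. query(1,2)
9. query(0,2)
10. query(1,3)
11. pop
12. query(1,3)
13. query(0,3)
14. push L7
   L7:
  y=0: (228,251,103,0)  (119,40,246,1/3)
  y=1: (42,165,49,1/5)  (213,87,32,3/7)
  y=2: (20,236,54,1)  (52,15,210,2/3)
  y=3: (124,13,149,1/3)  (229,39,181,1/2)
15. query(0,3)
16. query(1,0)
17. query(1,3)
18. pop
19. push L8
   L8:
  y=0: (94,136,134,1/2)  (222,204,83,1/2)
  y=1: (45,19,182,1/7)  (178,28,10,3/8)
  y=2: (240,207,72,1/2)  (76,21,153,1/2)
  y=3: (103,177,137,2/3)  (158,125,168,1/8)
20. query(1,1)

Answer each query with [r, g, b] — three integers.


at x=0,y=1 over L1,L2,L3,L4,L5:
after L1 α=0: [0, 0, 0]
after L2 α=5/8: [1275/8, 265/2, 465/4]
after L3 α=1: [92, 177, 51]
after L4 α=5/6: [371/3, 122, 143/3]
after L5 α=1/5: [2231/15, 672/5, 1001/15]
→ [149, 134, 67]

at x=1,y=2 over L1,L2,L3,L4,L5,L6:
+L1 (α=1/2) → [45, 67, 11/2]
+L2 (α=0) → [45, 67, 11/2]
+L3 (α=1/3) → [179/3, 83, 52]
+L4 (α=7/8) → [5261/24, 89/2, 859/4]
+L5 (α=1/2) → [11189/48, 517/4, 1311/8]
+L6 (α=1/2) → [20165/96, 1237/8, 3143/16]
→ [210, 155, 196]

query (0,2) [L1,L2,L3,L4,L5,L6] — begin 0,0,0
after L1 α=1/4: [167/4, 48, 53/2]
after L2 α=4/7: [1605/28, 56, 1151/14]
after L3 α=3/4: [8325/112, 179, 9215/56]
after L4 α=1/2: [16165/224, 375/2, 15879/112]
after L5 α=2/3: [97253/672, 365/2, 11565/112]
after L6 α=7/8: [97253/5376, 1597/16, 46845/896]
= [18, 100, 52]

(1,3) stack=L1,L2,L3,L4,L5,L6; from [0,0,0]:
after L1 α=4/5: [328/5, 188/5, 88]
after L2 α=2/3: [2728/15, 476/5, 112]
after L3 α=3/8: [584/3, 491/8, 569/8]
after L4 α=2/3: [758/9, 2411/24, 857/24]
after L5 α=1/2: [2351/18, 6323/48, 2729/48]
after L6 α=1/2: [5609/36, 16307/96, 8681/96]
rounded: [156, 170, 90]

at x=1,y=3 over L1,L2,L3,L4,L5:
+L1 (α=4/5) → [328/5, 188/5, 88]
+L2 (α=2/3) → [2728/15, 476/5, 112]
+L3 (α=3/8) → [584/3, 491/8, 569/8]
+L4 (α=2/3) → [758/9, 2411/24, 857/24]
+L5 (α=1/2) → [2351/18, 6323/48, 2729/48]
→ [131, 132, 57]

(0,3) stack=L1,L2,L3,L4,L5; from [0,0,0]:
after L1 α=1/6: [43/3, 6, 44/3]
after L2 α=1/5: [217/15, 78/5, 686/15]
after L3 α=6/7: [14527/105, 2748/35, 17156/105]
after L4 α=1: [235, 11, 16]
after L5 α=1/4: [729/4, 275/4, 237/4]
→ [182, 69, 59]

at x=0,y=3 over L1,L2,L3,L4,L5,L7:
L1 α=1/6: [43/3, 6, 44/3]
L2 α=1/5: [217/15, 78/5, 686/15]
L3 α=6/7: [14527/105, 2748/35, 17156/105]
L4 α=1: [235, 11, 16]
L5 α=1/4: [729/4, 275/4, 237/4]
L7 α=1/3: [977/6, 301/6, 535/6]
rounded: [163, 50, 89]

query (1,0) [L1,L2,L3,L4,L5,L7] — begin 0,0,0
L1 α=1/2: [19/2, 100, 83/2]
L2 α=5/7: [419/7, 795/7, 1013/7]
L3 α=1/5: [2516/35, 3964/35, 5361/35]
L4 α=2/3: [4782/35, 15304/105, 7247/35]
L5 α=2/3: [5164/35, 18454/315, 18727/105]
L7 α=1/3: [4831/35, 49508/945, 63284/315]
= [138, 52, 201]

(1,3) stack=L1,L2,L3,L4,L5,L7; from [0,0,0]:
after L1 α=4/5: [328/5, 188/5, 88]
after L2 α=2/3: [2728/15, 476/5, 112]
after L3 α=3/8: [584/3, 491/8, 569/8]
after L4 α=2/3: [758/9, 2411/24, 857/24]
after L5 α=1/2: [2351/18, 6323/48, 2729/48]
after L7 α=1/2: [6473/36, 8195/96, 11417/96]
= [180, 85, 119]

at x=1,y=1 over L1,L2,L3,L4,L5,L8:
+L1 (α=2/3) → [26/3, 370/3, 72]
+L2 (α=1/2) → [193/3, 380/3, 94]
+L3 (α=1) → [37, 172, 101]
+L4 (α=1/2) → [223/2, 365/2, 169/2]
+L5 (α=2/3) → [349/2, 725/6, 565/6]
+L8 (α=3/8) → [2813/16, 4129/48, 3005/48]
rounded: [176, 86, 63]


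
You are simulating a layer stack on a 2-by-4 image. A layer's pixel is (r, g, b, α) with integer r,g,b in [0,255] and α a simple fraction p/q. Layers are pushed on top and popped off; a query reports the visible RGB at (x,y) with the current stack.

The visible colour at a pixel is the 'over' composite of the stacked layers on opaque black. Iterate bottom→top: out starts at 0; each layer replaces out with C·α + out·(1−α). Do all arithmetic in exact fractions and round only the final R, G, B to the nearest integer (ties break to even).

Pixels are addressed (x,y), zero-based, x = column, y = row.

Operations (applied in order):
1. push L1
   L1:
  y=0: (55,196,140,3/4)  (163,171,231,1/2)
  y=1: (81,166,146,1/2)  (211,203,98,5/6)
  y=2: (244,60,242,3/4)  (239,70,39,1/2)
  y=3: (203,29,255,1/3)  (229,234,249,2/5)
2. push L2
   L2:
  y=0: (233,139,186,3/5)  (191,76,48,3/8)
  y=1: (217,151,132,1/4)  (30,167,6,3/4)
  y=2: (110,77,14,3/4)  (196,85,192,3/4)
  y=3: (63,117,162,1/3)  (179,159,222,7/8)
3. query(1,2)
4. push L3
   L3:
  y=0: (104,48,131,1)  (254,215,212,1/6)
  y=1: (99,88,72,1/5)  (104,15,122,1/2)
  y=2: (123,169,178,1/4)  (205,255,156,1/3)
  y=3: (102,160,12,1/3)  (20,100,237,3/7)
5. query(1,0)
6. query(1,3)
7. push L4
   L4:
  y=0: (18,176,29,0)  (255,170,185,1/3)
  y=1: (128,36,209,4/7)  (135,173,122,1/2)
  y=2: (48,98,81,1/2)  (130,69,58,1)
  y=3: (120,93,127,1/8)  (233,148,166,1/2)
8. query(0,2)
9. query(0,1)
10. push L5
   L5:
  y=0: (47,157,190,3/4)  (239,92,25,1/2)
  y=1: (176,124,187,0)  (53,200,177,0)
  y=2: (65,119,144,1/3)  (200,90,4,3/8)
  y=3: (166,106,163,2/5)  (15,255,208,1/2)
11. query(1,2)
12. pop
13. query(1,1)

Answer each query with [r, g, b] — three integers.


(1,2) stack=L1,L2; from [0,0,0]:
L1 α=1/2: [239/2, 35, 39/2]
L2 α=3/4: [1415/8, 145/2, 1191/8]
= [177, 72, 149]

query (1,0) [L1,L2,L3] — begin 0,0,0
L1 α=1/2: [163/2, 171/2, 231/2]
L2 α=3/8: [1961/16, 1311/16, 1443/16]
L3 α=1/6: [4623/32, 9995/96, 10607/96]
→ [144, 104, 110]

at x=1,y=3 over L1,L2,L3:
+L1 (α=2/5) → [458/5, 468/5, 498/5]
+L2 (α=7/8) → [6723/40, 6033/40, 2067/10]
+L3 (α=3/7) → [7323/70, 9033/70, 7689/35]
rounded: [105, 129, 220]

query (0,2) [L1,L2,L3,L4] — begin 0,0,0
after L1 α=3/4: [183, 45, 363/2]
after L2 α=3/4: [513/4, 69, 447/8]
after L3 α=1/4: [2031/16, 94, 2765/32]
after L4 α=1/2: [2799/32, 96, 5357/64]
= [87, 96, 84]

query (0,1) [L1,L2,L3,L4] — begin 0,0,0
after L1 α=1/2: [81/2, 83, 73]
after L2 α=1/4: [677/8, 100, 351/4]
after L3 α=1/5: [175/2, 488/5, 423/5]
after L4 α=4/7: [1549/14, 312/5, 5449/35]
= [111, 62, 156]

at x=1,y=2 over L1,L2,L3,L4,L5:
after L1 α=1/2: [239/2, 35, 39/2]
after L2 α=3/4: [1415/8, 145/2, 1191/8]
after L3 α=1/3: [745/4, 400/3, 605/4]
after L4 α=1: [130, 69, 58]
after L5 α=3/8: [625/4, 615/8, 151/4]
→ [156, 77, 38]

(1,1) stack=L1,L2,L3,L4; from [0,0,0]:
after L1 α=5/6: [1055/6, 1015/6, 245/3]
after L2 α=3/4: [1595/24, 4021/24, 299/12]
after L3 α=1/2: [4091/48, 4381/48, 1763/24]
after L4 α=1/2: [10571/96, 12685/96, 4691/48]
= [110, 132, 98]


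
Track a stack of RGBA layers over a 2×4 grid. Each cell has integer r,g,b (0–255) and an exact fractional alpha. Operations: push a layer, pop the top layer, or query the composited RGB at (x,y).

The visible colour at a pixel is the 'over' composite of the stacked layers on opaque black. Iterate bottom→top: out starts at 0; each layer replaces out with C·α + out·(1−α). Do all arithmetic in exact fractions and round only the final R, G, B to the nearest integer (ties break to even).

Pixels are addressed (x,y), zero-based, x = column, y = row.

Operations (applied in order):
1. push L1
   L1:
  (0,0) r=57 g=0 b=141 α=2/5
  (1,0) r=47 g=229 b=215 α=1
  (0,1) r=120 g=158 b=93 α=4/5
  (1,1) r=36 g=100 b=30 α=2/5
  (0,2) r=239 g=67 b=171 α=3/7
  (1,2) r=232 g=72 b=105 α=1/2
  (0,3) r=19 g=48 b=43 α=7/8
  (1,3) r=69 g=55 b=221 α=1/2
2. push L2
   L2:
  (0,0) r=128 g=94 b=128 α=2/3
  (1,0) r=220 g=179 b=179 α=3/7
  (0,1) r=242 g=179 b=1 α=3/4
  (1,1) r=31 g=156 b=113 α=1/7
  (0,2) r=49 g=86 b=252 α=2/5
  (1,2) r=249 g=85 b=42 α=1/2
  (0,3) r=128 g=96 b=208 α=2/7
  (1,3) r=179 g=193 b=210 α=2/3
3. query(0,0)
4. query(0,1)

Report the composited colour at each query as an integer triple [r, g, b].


query (0,0) [L1,L2] — begin 0,0,0
+L1 (α=2/5) → [114/5, 0, 282/5]
+L2 (α=2/3) → [1394/15, 188/3, 1562/15]
= [93, 63, 104]

at x=0,y=1 over L1,L2:
L1 α=4/5: [96, 632/5, 372/5]
L2 α=3/4: [411/2, 3317/20, 387/20]
rounded: [206, 166, 19]


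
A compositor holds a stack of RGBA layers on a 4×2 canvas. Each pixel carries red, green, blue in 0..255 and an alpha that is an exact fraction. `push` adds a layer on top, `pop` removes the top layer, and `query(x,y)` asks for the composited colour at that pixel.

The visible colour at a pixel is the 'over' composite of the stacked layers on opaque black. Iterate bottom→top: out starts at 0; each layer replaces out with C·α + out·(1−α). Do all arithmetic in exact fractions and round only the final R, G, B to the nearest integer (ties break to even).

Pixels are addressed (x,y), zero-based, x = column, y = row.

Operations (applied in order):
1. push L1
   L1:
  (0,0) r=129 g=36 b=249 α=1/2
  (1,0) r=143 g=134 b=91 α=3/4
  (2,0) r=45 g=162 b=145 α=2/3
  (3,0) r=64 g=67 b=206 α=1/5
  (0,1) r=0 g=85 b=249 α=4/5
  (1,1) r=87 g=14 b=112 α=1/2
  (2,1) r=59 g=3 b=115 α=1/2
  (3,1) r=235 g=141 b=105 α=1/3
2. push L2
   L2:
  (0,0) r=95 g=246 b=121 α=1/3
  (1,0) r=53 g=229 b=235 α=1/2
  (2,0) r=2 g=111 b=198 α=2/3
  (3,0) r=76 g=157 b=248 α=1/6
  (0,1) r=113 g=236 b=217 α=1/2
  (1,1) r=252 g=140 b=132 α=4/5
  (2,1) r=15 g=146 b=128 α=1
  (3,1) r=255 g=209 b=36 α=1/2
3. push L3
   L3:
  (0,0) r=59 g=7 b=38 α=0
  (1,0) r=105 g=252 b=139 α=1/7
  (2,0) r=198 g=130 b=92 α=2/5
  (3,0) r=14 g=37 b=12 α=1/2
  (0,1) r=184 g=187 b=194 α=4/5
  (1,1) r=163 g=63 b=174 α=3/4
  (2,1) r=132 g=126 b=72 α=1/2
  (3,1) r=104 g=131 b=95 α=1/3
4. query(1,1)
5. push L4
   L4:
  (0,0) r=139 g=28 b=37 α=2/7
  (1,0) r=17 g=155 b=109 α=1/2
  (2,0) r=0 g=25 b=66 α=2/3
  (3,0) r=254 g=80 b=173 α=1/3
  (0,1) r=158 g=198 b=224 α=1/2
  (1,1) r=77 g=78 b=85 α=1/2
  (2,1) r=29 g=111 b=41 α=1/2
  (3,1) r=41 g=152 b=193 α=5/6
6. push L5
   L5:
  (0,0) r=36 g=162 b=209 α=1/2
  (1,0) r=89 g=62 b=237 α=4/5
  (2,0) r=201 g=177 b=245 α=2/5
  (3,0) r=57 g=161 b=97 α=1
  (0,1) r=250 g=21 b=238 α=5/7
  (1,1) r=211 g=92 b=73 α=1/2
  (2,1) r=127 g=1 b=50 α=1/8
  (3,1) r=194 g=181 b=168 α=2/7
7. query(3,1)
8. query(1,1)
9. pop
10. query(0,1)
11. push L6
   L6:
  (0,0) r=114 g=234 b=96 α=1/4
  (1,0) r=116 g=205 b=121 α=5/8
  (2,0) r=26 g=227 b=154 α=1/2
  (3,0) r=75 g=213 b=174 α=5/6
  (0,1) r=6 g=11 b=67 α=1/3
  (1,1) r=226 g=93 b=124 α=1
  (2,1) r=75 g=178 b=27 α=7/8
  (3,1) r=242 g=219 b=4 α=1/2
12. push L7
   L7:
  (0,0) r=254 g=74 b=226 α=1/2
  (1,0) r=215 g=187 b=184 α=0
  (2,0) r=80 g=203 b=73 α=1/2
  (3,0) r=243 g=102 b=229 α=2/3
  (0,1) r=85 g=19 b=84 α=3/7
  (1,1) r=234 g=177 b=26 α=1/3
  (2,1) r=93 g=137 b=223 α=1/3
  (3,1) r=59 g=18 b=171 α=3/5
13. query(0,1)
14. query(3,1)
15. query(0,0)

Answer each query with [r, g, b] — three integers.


(1,1) stack=L1,L2,L3; from [0,0,0]:
after L1 α=1/2: [87/2, 7, 56]
after L2 α=4/5: [2103/10, 567/5, 584/5]
after L3 α=3/4: [6993/40, 378/5, 1597/10]
rounded: [175, 76, 160]

at x=3,y=1 over L1,L2,L3,L4,L5:
after L1 α=1/3: [235/3, 47, 35]
after L2 α=1/2: [500/3, 128, 71/2]
after L3 α=1/3: [1312/9, 129, 166/3]
after L4 α=5/6: [3157/54, 889/6, 3061/18]
after L5 α=2/7: [36737/378, 6617/42, 21353/126]
rounded: [97, 158, 169]

(1,1) stack=L1,L2,L3,L4,L5; from [0,0,0]:
L1 α=1/2: [87/2, 7, 56]
L2 α=4/5: [2103/10, 567/5, 584/5]
L3 α=3/4: [6993/40, 378/5, 1597/10]
L4 α=1/2: [10073/80, 384/5, 2447/20]
L5 α=1/2: [26953/160, 422/5, 3907/40]
→ [168, 84, 98]

(0,1) stack=L1,L2,L3,L4; from [0,0,0]:
+L1 (α=4/5) → [0, 68, 996/5]
+L2 (α=1/2) → [113/2, 152, 2081/10]
+L3 (α=4/5) → [317/2, 180, 9841/50]
+L4 (α=1/2) → [633/4, 189, 21041/100]
→ [158, 189, 210]

(0,1) stack=L1,L2,L3,L4,L6,L7; from [0,0,0]:
L1 α=4/5: [0, 68, 996/5]
L2 α=1/2: [113/2, 152, 2081/10]
L3 α=4/5: [317/2, 180, 9841/50]
L4 α=1/2: [633/4, 189, 21041/100]
L6 α=1/3: [215/2, 389/3, 24391/150]
L7 α=3/7: [685/7, 1727/21, 67682/525]
rounded: [98, 82, 129]

(3,1) stack=L1,L2,L3,L4,L6,L7; from [0,0,0]:
after L1 α=1/3: [235/3, 47, 35]
after L2 α=1/2: [500/3, 128, 71/2]
after L3 α=1/3: [1312/9, 129, 166/3]
after L4 α=5/6: [3157/54, 889/6, 3061/18]
after L6 α=1/2: [16225/108, 2203/12, 3133/36]
after L7 α=3/5: [25783/270, 2527/30, 12367/90]
rounded: [95, 84, 137]

at x=0,y=0 over L1,L2,L3,L4,L6,L7:
L1 α=1/2: [129/2, 18, 249/2]
L2 α=1/3: [224/3, 94, 370/3]
L3 α=0: [224/3, 94, 370/3]
L4 α=2/7: [1954/21, 526/7, 296/3]
L6 α=1/4: [688/7, 804/7, 98]
L7 α=1/2: [1233/7, 661/7, 162]
= [176, 94, 162]


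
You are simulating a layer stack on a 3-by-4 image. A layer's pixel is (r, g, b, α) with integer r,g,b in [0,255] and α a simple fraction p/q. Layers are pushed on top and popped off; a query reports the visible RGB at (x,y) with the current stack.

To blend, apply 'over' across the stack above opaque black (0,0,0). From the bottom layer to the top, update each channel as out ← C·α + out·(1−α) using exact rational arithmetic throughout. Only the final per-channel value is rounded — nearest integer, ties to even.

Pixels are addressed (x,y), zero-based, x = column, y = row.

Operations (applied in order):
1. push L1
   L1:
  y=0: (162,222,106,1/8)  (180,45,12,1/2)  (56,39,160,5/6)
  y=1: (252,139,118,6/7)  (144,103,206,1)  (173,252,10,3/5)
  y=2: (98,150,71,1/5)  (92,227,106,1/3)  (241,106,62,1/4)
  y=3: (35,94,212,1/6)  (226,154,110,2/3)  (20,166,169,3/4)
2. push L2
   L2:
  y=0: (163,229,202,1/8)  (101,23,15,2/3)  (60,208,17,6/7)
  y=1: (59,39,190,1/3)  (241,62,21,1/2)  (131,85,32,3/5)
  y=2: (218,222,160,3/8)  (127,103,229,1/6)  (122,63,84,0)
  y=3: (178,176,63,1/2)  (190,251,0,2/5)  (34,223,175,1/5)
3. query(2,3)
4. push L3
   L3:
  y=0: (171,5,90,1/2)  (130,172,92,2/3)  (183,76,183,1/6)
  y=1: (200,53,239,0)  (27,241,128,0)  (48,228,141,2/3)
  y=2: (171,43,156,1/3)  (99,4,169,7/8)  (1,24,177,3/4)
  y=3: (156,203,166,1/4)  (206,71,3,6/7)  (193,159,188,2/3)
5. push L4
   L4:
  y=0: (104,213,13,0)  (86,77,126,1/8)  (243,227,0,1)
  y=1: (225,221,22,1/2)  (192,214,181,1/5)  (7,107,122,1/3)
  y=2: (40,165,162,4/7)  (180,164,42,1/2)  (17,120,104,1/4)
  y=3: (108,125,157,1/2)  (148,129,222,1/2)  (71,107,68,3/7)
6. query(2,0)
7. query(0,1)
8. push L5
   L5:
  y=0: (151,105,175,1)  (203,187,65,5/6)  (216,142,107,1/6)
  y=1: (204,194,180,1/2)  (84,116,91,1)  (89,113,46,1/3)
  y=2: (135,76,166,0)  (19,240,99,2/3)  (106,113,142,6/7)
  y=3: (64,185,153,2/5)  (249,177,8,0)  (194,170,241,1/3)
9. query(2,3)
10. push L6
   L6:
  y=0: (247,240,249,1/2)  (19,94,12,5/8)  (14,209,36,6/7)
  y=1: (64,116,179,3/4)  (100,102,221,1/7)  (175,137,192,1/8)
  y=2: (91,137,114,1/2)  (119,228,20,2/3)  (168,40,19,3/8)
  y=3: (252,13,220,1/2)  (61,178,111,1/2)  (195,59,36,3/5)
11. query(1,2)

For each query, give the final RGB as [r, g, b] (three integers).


at x=2,y=3 over L1,L2:
L1 α=3/4: [15, 249/2, 507/4]
L2 α=1/5: [94/5, 721/5, 682/5]
→ [19, 144, 136]

(2,0) stack=L1,L2,L3,L4; from [0,0,0]:
L1 α=5/6: [140/3, 65/2, 400/3]
L2 α=6/7: [1220/21, 2561/14, 706/21]
L3 α=1/6: [9943/126, 4623/28, 7373/126]
L4 α=1: [243, 227, 0]
rounded: [243, 227, 0]

(0,1) stack=L1,L2,L3,L4; from [0,0,0]:
L1 α=6/7: [216, 834/7, 708/7]
L2 α=1/3: [491/3, 647/7, 2746/21]
L3 α=0: [491/3, 647/7, 2746/21]
L4 α=1/2: [583/3, 1097/7, 1604/21]
rounded: [194, 157, 76]

query (2,3) [L1,L2,L3,L4,L5] — begin 0,0,0
after L1 α=3/4: [15, 249/2, 507/4]
after L2 α=1/5: [94/5, 721/5, 682/5]
after L3 α=2/3: [2024/15, 2311/15, 854/5]
after L4 α=3/7: [1613/15, 14059/105, 4436/35]
after L5 α=1/3: [6136/45, 45968/315, 5769/35]
= [136, 146, 165]

at x=1,y=2 over L1,L2,L3,L4,L5,L6:
after L1 α=1/3: [92/3, 227/3, 106/3]
after L2 α=1/6: [841/18, 722/9, 1217/18]
after L3 α=7/8: [13315/144, 487/36, 22511/144]
after L4 α=1/2: [39235/288, 6391/72, 28559/288]
after L5 α=2/3: [50179/864, 40951/216, 85583/864]
after L6 α=2/3: [255811/2592, 139447/648, 120143/2592]
rounded: [99, 215, 46]
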